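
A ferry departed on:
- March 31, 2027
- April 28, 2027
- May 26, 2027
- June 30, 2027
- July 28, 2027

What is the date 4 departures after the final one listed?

Every date is a Wednesday; gaps 28, 28, 35, 28 days.
Each is the last Wednesday of its month (at least one falls on the 29th or later, ruling out '4th Wednesday').
August 2027 ends with Wednesday August 25, 2027.
September 2027 ends with Wednesday September 29, 2027.
October 2027 ends with Wednesday October 27, 2027.
Last Wednesday of November 2027: November 24, 2027.

November 24, 2027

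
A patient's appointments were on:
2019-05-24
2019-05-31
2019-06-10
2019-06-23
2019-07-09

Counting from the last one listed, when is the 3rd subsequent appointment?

2019-09-13

The spacing grows by 3 each time: 7, 10, 13, 16 days.
Next gap: 19 days. 2019-07-09 + 19 days = 2019-07-28.
Next gap: 22 days. 2019-07-28 + 22 days = 2019-08-19.
Next gap: 25 days. 2019-08-19 + 25 days = 2019-09-13.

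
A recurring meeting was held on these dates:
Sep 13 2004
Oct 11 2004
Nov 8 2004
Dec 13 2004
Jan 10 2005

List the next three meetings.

Gaps: 28, 28, 35, 28 days — a mix of 28 and 35. Every date is a Monday.
Each is the 2nd Monday of its month.
2nd Monday of February 2005: Feb 14 2005.
March 2005 — 2nd Monday is Mar 14 2005.
2nd Monday of April 2005: Apr 11 2005.

Feb 14 2005, Mar 14 2005, Apr 11 2005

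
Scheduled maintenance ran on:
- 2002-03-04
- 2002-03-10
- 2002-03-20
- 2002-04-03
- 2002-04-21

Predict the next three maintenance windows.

Intervals are 6, 10, 14, 18 days — an arithmetic progression with common difference 4.
Next gap: 22 days. 2002-04-21 + 22 days = 2002-05-13.
Next gap: 26 days. 2002-05-13 + 26 days = 2002-06-08.
Next gap: 30 days. 2002-06-08 + 30 days = 2002-07-08.

2002-05-13, 2002-06-08, 2002-07-08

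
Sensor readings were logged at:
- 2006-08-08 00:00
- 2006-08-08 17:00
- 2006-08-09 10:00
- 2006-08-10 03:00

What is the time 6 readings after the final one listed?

Spacing: 17, 17, 17 h — constant 17 h.
2006-08-10 03:00 + 17 h = 2006-08-10 20:00.
2006-08-10 20:00 + 17 h = 2006-08-11 13:00.
2006-08-11 13:00 + 17 h = 2006-08-12 06:00.
2006-08-12 06:00 + 17 h = 2006-08-12 23:00.
2006-08-12 23:00 + 17 h = 2006-08-13 16:00.
2006-08-13 16:00 + 17 h = 2006-08-14 09:00.

2006-08-14 09:00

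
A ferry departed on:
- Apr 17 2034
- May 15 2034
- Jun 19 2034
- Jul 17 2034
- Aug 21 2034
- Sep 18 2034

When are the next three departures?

Oct 16 2034, Nov 20 2034, Dec 18 2034

All dates are Mondays, 28, 35, 28, 35, 28 days apart.
Specifically, the 3rd Monday of each month.
October 2034 — 3rd Monday is Oct 16 2034.
3rd Monday of November 2034: Nov 20 2034.
3rd Monday of December 2034: Dec 18 2034.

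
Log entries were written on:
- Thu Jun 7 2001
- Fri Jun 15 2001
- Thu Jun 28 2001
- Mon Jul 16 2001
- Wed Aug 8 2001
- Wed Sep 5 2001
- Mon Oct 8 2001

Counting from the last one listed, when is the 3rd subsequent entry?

Thu Feb 14 2002

Gaps: 8, 13, 18, 23, 28, 33 days — each gap is 5 larger than the previous one.
Next gap: 38 days. Mon Oct 8 2001 + 38 days = Thu Nov 15 2001.
Next gap: 43 days. Thu Nov 15 2001 + 43 days = Fri Dec 28 2001.
Next gap: 48 days. Fri Dec 28 2001 + 48 days = Thu Feb 14 2002.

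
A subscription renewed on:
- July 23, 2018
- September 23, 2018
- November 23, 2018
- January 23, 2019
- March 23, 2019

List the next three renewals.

Gaps: 62, 61, 61, 59 days — not constant. Every event is on the 23rd of the month.
Pattern: the 23rd of every 2 months.
Next: May 2019 → May 23, 2019.
July 2019: July 23, 2019.
Next: September 2019 → September 23, 2019.

May 23, 2019; July 23, 2019; September 23, 2019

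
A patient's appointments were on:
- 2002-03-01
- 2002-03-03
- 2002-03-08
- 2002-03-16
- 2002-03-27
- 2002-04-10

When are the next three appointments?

2002-04-27, 2002-05-17, 2002-06-09

Gaps: 2, 5, 8, 11, 14 days — each gap is 3 larger than the previous one.
Next gap: 17 days. 2002-04-10 + 17 days = 2002-04-27.
Next gap: 20 days. 2002-04-27 + 20 days = 2002-05-17.
Next gap: 23 days. 2002-05-17 + 23 days = 2002-06-09.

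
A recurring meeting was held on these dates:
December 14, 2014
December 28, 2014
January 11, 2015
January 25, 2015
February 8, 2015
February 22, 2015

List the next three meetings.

March 8, 2015; March 22, 2015; April 5, 2015

The spacing is 14, 14, 14, 14, 14 days — always 14 days.
February 22, 2015 + 14 days = March 8, 2015.
March 8, 2015 + 14 days = March 22, 2015.
March 22, 2015 + 14 days = April 5, 2015.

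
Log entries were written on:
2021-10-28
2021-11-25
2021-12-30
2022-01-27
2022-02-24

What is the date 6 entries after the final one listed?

2022-08-25

All Thursdays; the gaps (28, 35, 28, 28) vary with month length.
This is the last Thursday of each month.
Last Thursday of March 2022: 2022-03-31.
April 2022 ends with Thursday 2022-04-28.
Last Thursday of May 2022: 2022-05-26.
June 2022 ends with Thursday 2022-06-30.
Last Thursday of July 2022: 2022-07-28.
Last Thursday of August 2022: 2022-08-25.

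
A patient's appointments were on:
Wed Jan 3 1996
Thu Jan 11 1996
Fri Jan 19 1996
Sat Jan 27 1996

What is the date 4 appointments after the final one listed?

Wed Feb 28 1996

The spacing is 8, 8, 8 days — always 8 days.
Sat Jan 27 1996 + 8 days = Sun Feb 4 1996.
Sun Feb 4 1996 + 8 days = Mon Feb 12 1996.
Mon Feb 12 1996 + 8 days = Tue Feb 20 1996.
Tue Feb 20 1996 + 8 days = Wed Feb 28 1996.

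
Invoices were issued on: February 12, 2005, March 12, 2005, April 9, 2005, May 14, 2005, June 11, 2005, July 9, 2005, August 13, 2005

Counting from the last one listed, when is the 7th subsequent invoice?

March 11, 2006

All dates are Saturdays, 28, 28, 35, 28, 28, 35 days apart.
Specifically, the 2nd Saturday of each month.
2nd Saturday of September 2005: September 10, 2005.
October 2005 — 2nd Saturday is October 8, 2005.
2nd Saturday of November 2005: November 12, 2005.
2nd Saturday of December 2005: December 10, 2005.
2nd Saturday of January 2006: January 14, 2006.
February 2006 — 2nd Saturday is February 11, 2006.
March 2006 — 2nd Saturday is March 11, 2006.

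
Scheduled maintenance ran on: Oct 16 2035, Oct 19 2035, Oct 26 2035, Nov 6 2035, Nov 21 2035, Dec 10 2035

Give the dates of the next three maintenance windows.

Jan 2 2036, Jan 29 2036, Feb 29 2036

Gaps: 3, 7, 11, 15, 19 days — each gap is 4 larger than the previous one.
Next gap: 23 days. Dec 10 2035 + 23 days = Jan 2 2036.
Next gap: 27 days. Jan 2 2036 + 27 days = Jan 29 2036.
Next gap: 31 days. Jan 29 2036 + 31 days = Feb 29 2036.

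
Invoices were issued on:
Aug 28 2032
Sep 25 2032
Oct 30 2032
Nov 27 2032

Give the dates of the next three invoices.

These are Saturdays with 28, 35, 28-day gaps.
Each is the final Saturday of its month — Oct 30 2032 is past the 28th, so '4th Saturday' doesn't fit.
December 2032 ends with Saturday Dec 25 2032.
Last Saturday of January 2033: Jan 29 2033.
Last Saturday of February 2033: Feb 26 2033.

Dec 25 2032, Jan 29 2033, Feb 26 2033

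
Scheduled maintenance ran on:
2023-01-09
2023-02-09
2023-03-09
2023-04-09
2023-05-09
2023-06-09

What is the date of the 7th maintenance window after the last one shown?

2024-01-09

Gaps: 31, 28, 31, 30, 31 days — not constant. Every event is on the 9th of the month.
Pattern: the 9th of each month.
Next: July 2023 → 2023-07-09.
August 2023: 2023-08-09.
September 2023: 2023-09-09.
Next: October 2023 → 2023-10-09.
November 2023: 2023-11-09.
Next: December 2023 → 2023-12-09.
Next: January 2024 → 2024-01-09.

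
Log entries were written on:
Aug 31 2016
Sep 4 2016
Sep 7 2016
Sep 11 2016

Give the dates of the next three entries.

Sep 14 2016, Sep 18 2016, Sep 21 2016

The gap pattern 4, 3, 4 repeats every 2 events.
These are the Wednesdays and Sundays of each week.
Next Wednesday: Sep 14 2016.
The following Sunday is Sep 18 2016.
Next Wednesday: Sep 21 2016.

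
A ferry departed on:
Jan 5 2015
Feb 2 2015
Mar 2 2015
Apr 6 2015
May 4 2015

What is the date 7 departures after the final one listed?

All dates are Mondays, 28, 28, 35, 28 days apart.
Specifically, the 1st Monday of each month.
1st Monday of June 2015: Jun 1 2015.
July 2015 — 1st Monday is Jul 6 2015.
1st Monday of August 2015: Aug 3 2015.
September 2015 — 1st Monday is Sep 7 2015.
October 2015 — 1st Monday is Oct 5 2015.
November 2015 — 1st Monday is Nov 2 2015.
1st Monday of December 2015: Dec 7 2015.

Dec 7 2015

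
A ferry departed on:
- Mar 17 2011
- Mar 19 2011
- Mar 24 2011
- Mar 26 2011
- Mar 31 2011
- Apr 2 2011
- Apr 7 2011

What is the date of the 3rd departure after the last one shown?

Apr 16 2011

Every event lands on a Thursday or Saturday (gaps cycle 2, 5, 2, 5, 2, 5).
So the schedule is: every Thursday and Saturday.
Next Saturday: Apr 9 2011.
The following Thursday is Apr 14 2011.
The following Saturday is Apr 16 2011.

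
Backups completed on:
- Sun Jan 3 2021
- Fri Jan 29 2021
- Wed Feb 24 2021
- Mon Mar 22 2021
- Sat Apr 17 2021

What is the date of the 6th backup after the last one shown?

Gaps between consecutive events: 26, 26, 26, 26 days — a constant 26-day interval.
Sat Apr 17 2021 + 26 days = Thu May 13 2021.
Thu May 13 2021 + 26 days = Tue Jun 8 2021.
Tue Jun 8 2021 + 26 days = Sun Jul 4 2021.
Sun Jul 4 2021 + 26 days = Fri Jul 30 2021.
Fri Jul 30 2021 + 26 days = Wed Aug 25 2021.
Wed Aug 25 2021 + 26 days = Mon Sep 20 2021.

Mon Sep 20 2021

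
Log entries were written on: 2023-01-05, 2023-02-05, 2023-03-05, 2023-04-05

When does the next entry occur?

The day-of-month is always 5 (31, 28, 31 days between events).
So this recurs on the 5th of each month.
Next: May 2023 → 2023-05-05.

2023-05-05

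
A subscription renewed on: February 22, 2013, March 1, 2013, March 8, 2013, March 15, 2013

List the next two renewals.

Gaps between consecutive events: 7, 7, 7 days — a constant 7-day interval.
March 15, 2013 + 7 days = March 22, 2013.
March 22, 2013 + 7 days = March 29, 2013.

March 22, 2013; March 29, 2013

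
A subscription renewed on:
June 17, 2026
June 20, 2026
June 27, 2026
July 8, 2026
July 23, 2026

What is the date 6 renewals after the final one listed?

January 13, 2027

Intervals are 3, 7, 11, 15 days — an arithmetic progression with common difference 4.
Next gap: 19 days. July 23, 2026 + 19 days = August 11, 2026.
Next gap: 23 days. August 11, 2026 + 23 days = September 3, 2026.
Next gap: 27 days. September 3, 2026 + 27 days = September 30, 2026.
Next gap: 31 days. September 30, 2026 + 31 days = October 31, 2026.
Next gap: 35 days. October 31, 2026 + 35 days = December 5, 2026.
Next gap: 39 days. December 5, 2026 + 39 days = January 13, 2027.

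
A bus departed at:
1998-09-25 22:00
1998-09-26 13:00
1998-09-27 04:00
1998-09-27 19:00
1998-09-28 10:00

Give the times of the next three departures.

1998-09-29 01:00, 1998-09-29 16:00, 1998-09-30 07:00

Spacing: 15, 15, 15, 15 h — constant 15 h.
1998-09-28 10:00 + 15 h = 1998-09-29 01:00.
1998-09-29 01:00 + 15 h = 1998-09-29 16:00.
1998-09-29 16:00 + 15 h = 1998-09-30 07:00.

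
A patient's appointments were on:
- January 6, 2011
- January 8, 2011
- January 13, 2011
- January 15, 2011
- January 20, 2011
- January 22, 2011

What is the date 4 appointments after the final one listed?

The gap pattern 2, 5, 2, 5, 2 repeats every 2 events.
These are the Thursdays and Saturdays of each week.
The following Thursday is January 27, 2011.
Next Saturday: January 29, 2011.
Next Thursday: February 3, 2011.
The following Saturday is February 5, 2011.

February 5, 2011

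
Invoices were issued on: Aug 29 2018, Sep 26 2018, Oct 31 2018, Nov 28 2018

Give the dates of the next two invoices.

These are Wednesdays with 28, 35, 28-day gaps.
Each is the final Wednesday of its month — Aug 29 2018 is past the 28th, so '4th Wednesday' doesn't fit.
December 2018 ends with Wednesday Dec 26 2018.
January 2019 ends with Wednesday Jan 30 2019.

Dec 26 2018, Jan 30 2019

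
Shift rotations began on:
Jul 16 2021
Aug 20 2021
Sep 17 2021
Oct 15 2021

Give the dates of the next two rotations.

Nov 19 2021, Dec 17 2021

Gaps: 35, 28, 28 days — a mix of 28 and 35. Every date is a Friday.
Each is the 3rd Friday of its month.
3rd Friday of November 2021: Nov 19 2021.
3rd Friday of December 2021: Dec 17 2021.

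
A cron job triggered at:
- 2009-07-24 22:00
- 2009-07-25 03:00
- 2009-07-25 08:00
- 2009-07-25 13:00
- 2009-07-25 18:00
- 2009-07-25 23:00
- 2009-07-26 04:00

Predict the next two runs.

Gaps: 5, 5, 5, 5, 5, 5 hours — each event is 5 hours after the previous one.
2009-07-26 04:00 + 5 h = 2009-07-26 09:00.
2009-07-26 09:00 + 5 h = 2009-07-26 14:00.

2009-07-26 09:00, 2009-07-26 14:00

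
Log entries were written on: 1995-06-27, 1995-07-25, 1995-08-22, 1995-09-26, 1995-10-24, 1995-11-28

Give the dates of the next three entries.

1995-12-26, 1996-01-23, 1996-02-27

These are Tuesdays at 28- or 35-day spacing (28, 28, 35, 28, 35).
The pattern: 4th Tuesday of the month.
4th Tuesday of December 1995: 1995-12-26.
4th Tuesday of January 1996: 1996-01-23.
February 1996 — 4th Tuesday is 1996-02-27.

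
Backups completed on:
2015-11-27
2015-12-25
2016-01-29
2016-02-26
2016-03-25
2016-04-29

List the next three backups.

2016-05-27, 2016-06-24, 2016-07-29

Every date is a Friday; gaps 28, 35, 28, 28, 35 days.
Each is the last Friday of its month (at least one falls on the 29th or later, ruling out '4th Friday').
May 2016 ends with Friday 2016-05-27.
Last Friday of June 2016: 2016-06-24.
July 2016 ends with Friday 2016-07-29.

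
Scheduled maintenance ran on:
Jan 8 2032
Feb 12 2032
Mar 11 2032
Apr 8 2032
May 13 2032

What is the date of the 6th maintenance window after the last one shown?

Nov 11 2032

Gaps: 35, 28, 28, 35 days — a mix of 28 and 35. Every date is a Thursday.
Each is the 2nd Thursday of its month.
June 2032 — 2nd Thursday is Jun 10 2032.
2nd Thursday of July 2032: Jul 8 2032.
2nd Thursday of August 2032: Aug 12 2032.
September 2032 — 2nd Thursday is Sep 9 2032.
2nd Thursday of October 2032: Oct 14 2032.
2nd Thursday of November 2032: Nov 11 2032.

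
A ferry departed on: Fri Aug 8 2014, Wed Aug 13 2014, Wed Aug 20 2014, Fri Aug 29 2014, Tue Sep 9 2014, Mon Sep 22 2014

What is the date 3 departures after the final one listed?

Wed Nov 12 2014

The spacing grows by 2 each time: 5, 7, 9, 11, 13 days.
Next gap: 15 days. Mon Sep 22 2014 + 15 days = Tue Oct 7 2014.
Next gap: 17 days. Tue Oct 7 2014 + 17 days = Fri Oct 24 2014.
Next gap: 19 days. Fri Oct 24 2014 + 19 days = Wed Nov 12 2014.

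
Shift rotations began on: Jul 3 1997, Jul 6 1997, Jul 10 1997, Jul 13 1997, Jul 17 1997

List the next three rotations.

Jul 20 1997, Jul 24 1997, Jul 27 1997

Gaps: 3, 4, 3, 4 days — not constant, but cyclic with period 2.
The events fall on every Thursday and Sunday.
Next Sunday: Jul 20 1997.
The following Thursday is Jul 24 1997.
The following Sunday is Jul 27 1997.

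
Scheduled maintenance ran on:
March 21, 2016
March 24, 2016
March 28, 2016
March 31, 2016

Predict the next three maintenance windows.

Every event lands on a Monday or Thursday (gaps cycle 3, 4, 3).
So the schedule is: every Monday and Thursday.
Next Monday: April 4, 2016.
The following Thursday is April 7, 2016.
The following Monday is April 11, 2016.

April 4, 2016; April 7, 2016; April 11, 2016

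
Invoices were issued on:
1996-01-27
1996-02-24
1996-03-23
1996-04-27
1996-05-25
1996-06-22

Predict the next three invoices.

1996-07-27, 1996-08-24, 1996-09-28

Gaps: 28, 28, 35, 28, 28 days — a mix of 28 and 35. Every date is a Saturday.
Each is the 4th Saturday of its month.
July 1996 — 4th Saturday is 1996-07-27.
4th Saturday of August 1996: 1996-08-24.
September 1996 — 4th Saturday is 1996-09-28.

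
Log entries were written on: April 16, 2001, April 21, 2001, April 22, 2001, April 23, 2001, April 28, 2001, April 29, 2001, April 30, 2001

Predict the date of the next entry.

The gap pattern 5, 1, 1, 5, 1, 1 repeats every 3 events.
These are the Mondays, Saturdays and Sundays of each week.
The following Saturday is May 5, 2001.

May 5, 2001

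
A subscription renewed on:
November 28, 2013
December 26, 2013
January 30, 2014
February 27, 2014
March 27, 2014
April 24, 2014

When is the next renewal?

All Thursdays; the gaps (28, 35, 28, 28, 28) vary with month length.
This is the last Thursday of each month.
Last Thursday of May 2014: May 29, 2014.

May 29, 2014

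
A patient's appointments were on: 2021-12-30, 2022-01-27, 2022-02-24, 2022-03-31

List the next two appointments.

All Thursdays; the gaps (28, 28, 35) vary with month length.
This is the last Thursday of each month.
Last Thursday of April 2022: 2022-04-28.
May 2022 ends with Thursday 2022-05-26.

2022-04-28, 2022-05-26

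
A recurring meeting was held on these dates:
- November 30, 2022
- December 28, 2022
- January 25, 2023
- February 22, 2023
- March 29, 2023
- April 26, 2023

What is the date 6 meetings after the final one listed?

October 25, 2023

All Wednesdays; the gaps (28, 28, 28, 35, 28) vary with month length.
This is the last Wednesday of each month.
Last Wednesday of May 2023: May 31, 2023.
Last Wednesday of June 2023: June 28, 2023.
July 2023 ends with Wednesday July 26, 2023.
August 2023 ends with Wednesday August 30, 2023.
September 2023 ends with Wednesday September 27, 2023.
October 2023 ends with Wednesday October 25, 2023.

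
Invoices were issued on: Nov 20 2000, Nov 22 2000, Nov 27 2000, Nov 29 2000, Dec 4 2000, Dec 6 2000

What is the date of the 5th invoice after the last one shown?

Dec 25 2000

Every event lands on a Monday or Wednesday (gaps cycle 2, 5, 2, 5, 2).
So the schedule is: every Monday and Wednesday.
Next Monday: Dec 11 2000.
Next Wednesday: Dec 13 2000.
Next Monday: Dec 18 2000.
Next Wednesday: Dec 20 2000.
Next Monday: Dec 25 2000.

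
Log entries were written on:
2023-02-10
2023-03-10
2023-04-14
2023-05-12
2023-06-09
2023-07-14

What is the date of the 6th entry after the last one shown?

Gaps: 28, 35, 28, 28, 35 days — a mix of 28 and 35. Every date is a Friday.
Each is the 2nd Friday of its month.
2nd Friday of August 2023: 2023-08-11.
2nd Friday of September 2023: 2023-09-08.
October 2023 — 2nd Friday is 2023-10-13.
November 2023 — 2nd Friday is 2023-11-10.
December 2023 — 2nd Friday is 2023-12-08.
2nd Friday of January 2024: 2024-01-12.

2024-01-12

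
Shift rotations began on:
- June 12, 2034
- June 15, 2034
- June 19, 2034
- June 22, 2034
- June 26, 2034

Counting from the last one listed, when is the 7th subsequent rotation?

The gap pattern 3, 4, 3, 4 repeats every 2 events.
These are the Mondays and Thursdays of each week.
Next Thursday: June 29, 2034.
Next Monday: July 3, 2034.
Next Thursday: July 6, 2034.
Next Monday: July 10, 2034.
Next Thursday: July 13, 2034.
Next Monday: July 17, 2034.
The following Thursday is July 20, 2034.

July 20, 2034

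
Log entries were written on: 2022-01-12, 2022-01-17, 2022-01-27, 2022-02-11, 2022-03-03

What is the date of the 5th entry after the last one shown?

2022-08-25

Intervals are 5, 10, 15, 20 days — an arithmetic progression with common difference 5.
Next gap: 25 days. 2022-03-03 + 25 days = 2022-03-28.
Next gap: 30 days. 2022-03-28 + 30 days = 2022-04-27.
Next gap: 35 days. 2022-04-27 + 35 days = 2022-06-01.
Next gap: 40 days. 2022-06-01 + 40 days = 2022-07-11.
Next gap: 45 days. 2022-07-11 + 45 days = 2022-08-25.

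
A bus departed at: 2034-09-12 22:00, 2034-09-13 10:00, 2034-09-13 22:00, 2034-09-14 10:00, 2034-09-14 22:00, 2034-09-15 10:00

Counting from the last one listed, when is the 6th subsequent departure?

Spacing: 12, 12, 12, 12, 12 h — constant 12 h.
2034-09-15 10:00 + 12 h = 2034-09-15 22:00.
2034-09-15 22:00 + 12 h = 2034-09-16 10:00.
2034-09-16 10:00 + 12 h = 2034-09-16 22:00.
2034-09-16 22:00 + 12 h = 2034-09-17 10:00.
2034-09-17 10:00 + 12 h = 2034-09-17 22:00.
2034-09-17 22:00 + 12 h = 2034-09-18 10:00.

2034-09-18 10:00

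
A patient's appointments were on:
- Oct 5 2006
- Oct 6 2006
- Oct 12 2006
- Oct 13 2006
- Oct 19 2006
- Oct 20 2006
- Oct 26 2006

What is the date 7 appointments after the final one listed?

Every event lands on a Thursday or Friday (gaps cycle 1, 6, 1, 6, 1, 6).
So the schedule is: every Thursday and Friday.
The following Friday is Oct 27 2006.
Next Thursday: Nov 2 2006.
The following Friday is Nov 3 2006.
The following Thursday is Nov 9 2006.
The following Friday is Nov 10 2006.
The following Thursday is Nov 16 2006.
The following Friday is Nov 17 2006.

Nov 17 2006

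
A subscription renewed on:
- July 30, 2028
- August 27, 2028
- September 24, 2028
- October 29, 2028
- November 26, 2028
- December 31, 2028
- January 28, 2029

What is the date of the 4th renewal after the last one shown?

Every date is a Sunday; gaps 28, 28, 35, 28, 35, 28 days.
Each is the last Sunday of its month (at least one falls on the 29th or later, ruling out '4th Sunday').
Last Sunday of February 2029: February 25, 2029.
March 2029 ends with Sunday March 25, 2029.
Last Sunday of April 2029: April 29, 2029.
Last Sunday of May 2029: May 27, 2029.

May 27, 2029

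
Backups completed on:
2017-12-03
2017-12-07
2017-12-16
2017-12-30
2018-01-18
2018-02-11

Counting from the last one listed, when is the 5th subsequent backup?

2018-08-25

Intervals are 4, 9, 14, 19, 24 days — an arithmetic progression with common difference 5.
Next gap: 29 days. 2018-02-11 + 29 days = 2018-03-12.
Next gap: 34 days. 2018-03-12 + 34 days = 2018-04-15.
Next gap: 39 days. 2018-04-15 + 39 days = 2018-05-24.
Next gap: 44 days. 2018-05-24 + 44 days = 2018-07-07.
Next gap: 49 days. 2018-07-07 + 49 days = 2018-08-25.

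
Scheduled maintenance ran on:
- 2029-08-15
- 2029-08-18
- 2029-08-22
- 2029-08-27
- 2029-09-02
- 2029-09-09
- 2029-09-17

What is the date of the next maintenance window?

2029-09-26

Intervals are 3, 4, 5, 6, 7, 8 days — an arithmetic progression with common difference 1.
Next gap: 9 days. 2029-09-17 + 9 days = 2029-09-26.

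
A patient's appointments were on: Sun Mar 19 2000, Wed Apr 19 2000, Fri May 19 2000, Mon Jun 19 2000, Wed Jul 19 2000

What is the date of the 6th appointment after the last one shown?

Each date is the 19th; the gaps (31, 30, 31, 30) track the month lengths.
The rule is the 19th of each month.
Next: August 2000 → Sat Aug 19 2000.
Next: September 2000 → Tue Sep 19 2000.
October 2000: Thu Oct 19 2000.
Next: November 2000 → Sun Nov 19 2000.
Next: December 2000 → Tue Dec 19 2000.
Next: January 2001 → Fri Jan 19 2001.

Fri Jan 19 2001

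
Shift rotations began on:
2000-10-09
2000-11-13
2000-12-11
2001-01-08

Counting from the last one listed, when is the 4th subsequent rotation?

Gaps: 35, 28, 28 days — a mix of 28 and 35. Every date is a Monday.
Each is the 2nd Monday of its month.
2nd Monday of February 2001: 2001-02-12.
2nd Monday of March 2001: 2001-03-12.
2nd Monday of April 2001: 2001-04-09.
2nd Monday of May 2001: 2001-05-14.

2001-05-14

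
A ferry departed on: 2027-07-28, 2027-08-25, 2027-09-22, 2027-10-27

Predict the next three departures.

2027-11-24, 2027-12-22, 2028-01-26

Gaps: 28, 28, 35 days — a mix of 28 and 35. Every date is a Wednesday.
Each is the 4th Wednesday of its month.
November 2027 — 4th Wednesday is 2027-11-24.
December 2027 — 4th Wednesday is 2027-12-22.
4th Wednesday of January 2028: 2028-01-26.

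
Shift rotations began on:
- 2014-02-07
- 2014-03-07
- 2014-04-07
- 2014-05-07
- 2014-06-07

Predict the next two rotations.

2014-07-07, 2014-08-07

Each date is the 7th; the gaps (28, 31, 30, 31) track the month lengths.
The rule is the 7th of each month.
July 2014: 2014-07-07.
August 2014: 2014-08-07.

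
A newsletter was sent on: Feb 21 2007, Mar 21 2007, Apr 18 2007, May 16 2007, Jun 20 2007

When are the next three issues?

Jul 18 2007, Aug 15 2007, Sep 19 2007

Gaps: 28, 28, 28, 35 days — a mix of 28 and 35. Every date is a Wednesday.
Each is the 3rd Wednesday of its month.
July 2007 — 3rd Wednesday is Jul 18 2007.
3rd Wednesday of August 2007: Aug 15 2007.
3rd Wednesday of September 2007: Sep 19 2007.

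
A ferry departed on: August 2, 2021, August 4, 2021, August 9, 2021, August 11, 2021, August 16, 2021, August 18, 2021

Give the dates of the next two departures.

August 23, 2021; August 25, 2021

Gaps: 2, 5, 2, 5, 2 days — not constant, but cyclic with period 2.
The events fall on every Monday and Wednesday.
The following Monday is August 23, 2021.
Next Wednesday: August 25, 2021.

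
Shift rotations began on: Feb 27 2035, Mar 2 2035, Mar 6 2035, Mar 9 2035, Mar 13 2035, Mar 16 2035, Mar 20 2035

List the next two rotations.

Mar 23 2035, Mar 27 2035

Every event lands on a Tuesday or Friday (gaps cycle 3, 4, 3, 4, 3, 4).
So the schedule is: every Tuesday and Friday.
The following Friday is Mar 23 2035.
Next Tuesday: Mar 27 2035.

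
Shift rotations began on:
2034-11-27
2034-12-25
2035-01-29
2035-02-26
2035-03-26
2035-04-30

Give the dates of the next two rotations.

All Mondays; the gaps (28, 35, 28, 28, 35) vary with month length.
This is the last Monday of each month.
May 2035 ends with Monday 2035-05-28.
June 2035 ends with Monday 2035-06-25.

2035-05-28, 2035-06-25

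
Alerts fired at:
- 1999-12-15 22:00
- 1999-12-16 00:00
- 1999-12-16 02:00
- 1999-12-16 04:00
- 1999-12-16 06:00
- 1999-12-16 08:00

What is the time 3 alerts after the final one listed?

1999-12-16 14:00

The interval is a steady 2 hours (2, 2, 2, 2, 2).
1999-12-16 08:00 + 2 h = 1999-12-16 10:00.
1999-12-16 10:00 + 2 h = 1999-12-16 12:00.
1999-12-16 12:00 + 2 h = 1999-12-16 14:00.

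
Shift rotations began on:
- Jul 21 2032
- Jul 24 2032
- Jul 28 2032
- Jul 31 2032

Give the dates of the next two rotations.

The gap pattern 3, 4, 3 repeats every 2 events.
These are the Wednesdays and Saturdays of each week.
Next Wednesday: Aug 4 2032.
Next Saturday: Aug 7 2032.

Aug 4 2032, Aug 7 2032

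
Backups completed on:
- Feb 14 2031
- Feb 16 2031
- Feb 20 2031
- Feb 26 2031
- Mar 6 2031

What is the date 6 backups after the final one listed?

Intervals are 2, 4, 6, 8 days — an arithmetic progression with common difference 2.
Next gap: 10 days. Mar 6 2031 + 10 days = Mar 16 2031.
Next gap: 12 days. Mar 16 2031 + 12 days = Mar 28 2031.
Next gap: 14 days. Mar 28 2031 + 14 days = Apr 11 2031.
Next gap: 16 days. Apr 11 2031 + 16 days = Apr 27 2031.
Next gap: 18 days. Apr 27 2031 + 18 days = May 15 2031.
Next gap: 20 days. May 15 2031 + 20 days = Jun 4 2031.

Jun 4 2031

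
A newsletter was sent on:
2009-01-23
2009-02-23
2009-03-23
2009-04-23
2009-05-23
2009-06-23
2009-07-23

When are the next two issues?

2009-08-23, 2009-09-23

The day-of-month is always 23 (31, 28, 31, 30, 31, 30 days between events).
So this recurs on the 23rd of each month.
August 2009: 2009-08-23.
September 2009: 2009-09-23.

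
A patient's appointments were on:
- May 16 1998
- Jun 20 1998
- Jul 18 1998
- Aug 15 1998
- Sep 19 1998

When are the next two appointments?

Oct 17 1998, Nov 21 1998

All dates are Saturdays, 35, 28, 28, 35 days apart.
Specifically, the 3rd Saturday of each month.
3rd Saturday of October 1998: Oct 17 1998.
November 1998 — 3rd Saturday is Nov 21 1998.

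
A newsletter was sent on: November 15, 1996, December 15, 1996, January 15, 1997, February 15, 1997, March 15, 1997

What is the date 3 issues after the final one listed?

June 15, 1997

Gaps: 30, 31, 31, 28 days — not constant. Every event is on the 15th of the month.
Pattern: the 15th of each month.
April 1997: April 15, 1997.
Next: May 1997 → May 15, 1997.
Next: June 1997 → June 15, 1997.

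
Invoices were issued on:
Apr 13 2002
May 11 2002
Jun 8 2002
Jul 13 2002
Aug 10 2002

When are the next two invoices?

Gaps: 28, 28, 35, 28 days — a mix of 28 and 35. Every date is a Saturday.
Each is the 2nd Saturday of its month.
2nd Saturday of September 2002: Sep 14 2002.
2nd Saturday of October 2002: Oct 12 2002.

Sep 14 2002, Oct 12 2002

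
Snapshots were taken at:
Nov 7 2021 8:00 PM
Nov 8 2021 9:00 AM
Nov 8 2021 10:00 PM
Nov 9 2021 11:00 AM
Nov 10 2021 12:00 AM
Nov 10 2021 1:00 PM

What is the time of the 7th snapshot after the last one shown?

Nov 14 2021 8:00 AM

The interval is a steady 13 hours (13, 13, 13, 13, 13).
Nov 10 2021 1:00 PM + 13 h = Nov 11 2021 2:00 AM.
Nov 11 2021 2:00 AM + 13 h = Nov 11 2021 3:00 PM.
Nov 11 2021 3:00 PM + 13 h = Nov 12 2021 4:00 AM.
Nov 12 2021 4:00 AM + 13 h = Nov 12 2021 5:00 PM.
Nov 12 2021 5:00 PM + 13 h = Nov 13 2021 6:00 AM.
Nov 13 2021 6:00 AM + 13 h = Nov 13 2021 7:00 PM.
Nov 13 2021 7:00 PM + 13 h = Nov 14 2021 8:00 AM.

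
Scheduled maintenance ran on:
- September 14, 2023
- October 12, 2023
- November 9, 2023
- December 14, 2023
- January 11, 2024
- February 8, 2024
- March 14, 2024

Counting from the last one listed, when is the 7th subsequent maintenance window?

October 10, 2024

These are Thursdays at 28- or 35-day spacing (28, 28, 35, 28, 28, 35).
The pattern: 2nd Thursday of the month.
April 2024 — 2nd Thursday is April 11, 2024.
2nd Thursday of May 2024: May 9, 2024.
2nd Thursday of June 2024: June 13, 2024.
2nd Thursday of July 2024: July 11, 2024.
2nd Thursday of August 2024: August 8, 2024.
September 2024 — 2nd Thursday is September 12, 2024.
October 2024 — 2nd Thursday is October 10, 2024.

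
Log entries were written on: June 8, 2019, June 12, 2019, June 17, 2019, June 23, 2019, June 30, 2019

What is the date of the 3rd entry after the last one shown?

July 27, 2019

Gaps: 4, 5, 6, 7 days — each gap is 1 larger than the previous one.
Next gap: 8 days. June 30, 2019 + 8 days = July 8, 2019.
Next gap: 9 days. July 8, 2019 + 9 days = July 17, 2019.
Next gap: 10 days. July 17, 2019 + 10 days = July 27, 2019.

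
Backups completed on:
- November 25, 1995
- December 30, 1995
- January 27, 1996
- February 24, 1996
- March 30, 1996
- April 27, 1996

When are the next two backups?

May 25, 1996; June 29, 1996

All Saturdays; the gaps (35, 28, 28, 35, 28) vary with month length.
This is the last Saturday of each month.
Last Saturday of May 1996: May 25, 1996.
June 1996 ends with Saturday June 29, 1996.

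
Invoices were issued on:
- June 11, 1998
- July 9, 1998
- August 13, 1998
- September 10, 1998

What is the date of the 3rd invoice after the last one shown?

All dates are Thursdays, 28, 35, 28 days apart.
Specifically, the 2nd Thursday of each month.
October 1998 — 2nd Thursday is October 8, 1998.
November 1998 — 2nd Thursday is November 12, 1998.
December 1998 — 2nd Thursday is December 10, 1998.

December 10, 1998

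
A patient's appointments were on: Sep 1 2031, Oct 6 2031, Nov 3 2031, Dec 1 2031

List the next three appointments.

Jan 5 2032, Feb 2 2032, Mar 1 2032

These are Mondays at 28- or 35-day spacing (35, 28, 28).
The pattern: 1st Monday of the month.
January 2032 — 1st Monday is Jan 5 2032.
February 2032 — 1st Monday is Feb 2 2032.
March 2032 — 1st Monday is Mar 1 2032.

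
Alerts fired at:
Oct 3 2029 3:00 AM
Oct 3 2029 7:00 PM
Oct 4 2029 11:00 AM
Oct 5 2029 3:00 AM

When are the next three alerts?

Gaps: 16, 16, 16 hours — each event is 16 hours after the previous one.
Oct 5 2029 3:00 AM + 16 h = Oct 5 2029 7:00 PM.
Oct 5 2029 7:00 PM + 16 h = Oct 6 2029 11:00 AM.
Oct 6 2029 11:00 AM + 16 h = Oct 7 2029 3:00 AM.

Oct 5 2029 7:00 PM, Oct 6 2029 11:00 AM, Oct 7 2029 3:00 AM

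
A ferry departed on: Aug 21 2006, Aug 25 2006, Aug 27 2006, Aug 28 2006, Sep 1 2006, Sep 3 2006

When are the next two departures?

Sep 4 2006, Sep 8 2006

The gap pattern 4, 2, 1, 4, 2 repeats every 3 events.
These are the Mondays, Fridays and Sundays of each week.
Next Monday: Sep 4 2006.
Next Friday: Sep 8 2006.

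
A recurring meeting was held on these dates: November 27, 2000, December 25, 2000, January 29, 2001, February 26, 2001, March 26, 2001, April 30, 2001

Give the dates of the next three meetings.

These are Mondays with 28, 35, 28, 28, 35-day gaps.
Each is the final Monday of its month — January 29, 2001 is past the 28th, so '4th Monday' doesn't fit.
Last Monday of May 2001: May 28, 2001.
June 2001 ends with Monday June 25, 2001.
July 2001 ends with Monday July 30, 2001.

May 28, 2001; June 25, 2001; July 30, 2001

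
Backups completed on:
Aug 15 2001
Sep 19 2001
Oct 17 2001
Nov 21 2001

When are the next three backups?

Dec 19 2001, Jan 16 2002, Feb 20 2002

These are Wednesdays at 28- or 35-day spacing (35, 28, 35).
The pattern: 3rd Wednesday of the month.
December 2001 — 3rd Wednesday is Dec 19 2001.
January 2002 — 3rd Wednesday is Jan 16 2002.
February 2002 — 3rd Wednesday is Feb 20 2002.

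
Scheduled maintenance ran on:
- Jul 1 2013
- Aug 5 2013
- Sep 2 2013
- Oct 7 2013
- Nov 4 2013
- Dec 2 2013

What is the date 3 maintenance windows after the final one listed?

Mar 3 2014

These are Mondays at 28- or 35-day spacing (35, 28, 35, 28, 28).
The pattern: 1st Monday of the month.
1st Monday of January 2014: Jan 6 2014.
1st Monday of February 2014: Feb 3 2014.
March 2014 — 1st Monday is Mar 3 2014.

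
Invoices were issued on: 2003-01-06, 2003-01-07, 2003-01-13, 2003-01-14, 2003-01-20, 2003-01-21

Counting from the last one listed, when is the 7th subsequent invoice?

Gaps: 1, 6, 1, 6, 1 days — not constant, but cyclic with period 2.
The events fall on every Monday and Tuesday.
Next Monday: 2003-01-27.
Next Tuesday: 2003-01-28.
The following Monday is 2003-02-03.
The following Tuesday is 2003-02-04.
The following Monday is 2003-02-10.
Next Tuesday: 2003-02-11.
The following Monday is 2003-02-17.

2003-02-17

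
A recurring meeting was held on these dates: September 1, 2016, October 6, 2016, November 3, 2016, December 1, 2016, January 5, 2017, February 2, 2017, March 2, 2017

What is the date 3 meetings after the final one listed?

These are Thursdays at 28- or 35-day spacing (35, 28, 28, 35, 28, 28).
The pattern: 1st Thursday of the month.
April 2017 — 1st Thursday is April 6, 2017.
1st Thursday of May 2017: May 4, 2017.
June 2017 — 1st Thursday is June 1, 2017.

June 1, 2017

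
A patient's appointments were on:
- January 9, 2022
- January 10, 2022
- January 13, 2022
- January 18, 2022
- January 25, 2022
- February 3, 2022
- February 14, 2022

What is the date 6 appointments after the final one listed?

June 2, 2022

The spacing grows by 2 each time: 1, 3, 5, 7, 9, 11 days.
Next gap: 13 days. February 14, 2022 + 13 days = February 27, 2022.
Next gap: 15 days. February 27, 2022 + 15 days = March 14, 2022.
Next gap: 17 days. March 14, 2022 + 17 days = March 31, 2022.
Next gap: 19 days. March 31, 2022 + 19 days = April 19, 2022.
Next gap: 21 days. April 19, 2022 + 21 days = May 10, 2022.
Next gap: 23 days. May 10, 2022 + 23 days = June 2, 2022.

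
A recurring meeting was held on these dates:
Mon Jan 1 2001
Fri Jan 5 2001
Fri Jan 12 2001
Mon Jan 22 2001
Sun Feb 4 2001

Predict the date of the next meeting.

Intervals are 4, 7, 10, 13 days — an arithmetic progression with common difference 3.
Next gap: 16 days. Sun Feb 4 2001 + 16 days = Tue Feb 20 2001.

Tue Feb 20 2001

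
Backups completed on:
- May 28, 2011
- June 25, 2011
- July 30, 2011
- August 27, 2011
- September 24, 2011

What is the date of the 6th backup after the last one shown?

March 31, 2012

All Saturdays; the gaps (28, 35, 28, 28) vary with month length.
This is the last Saturday of each month.
October 2011 ends with Saturday October 29, 2011.
November 2011 ends with Saturday November 26, 2011.
December 2011 ends with Saturday December 31, 2011.
Last Saturday of January 2012: January 28, 2012.
Last Saturday of February 2012: February 25, 2012.
Last Saturday of March 2012: March 31, 2012.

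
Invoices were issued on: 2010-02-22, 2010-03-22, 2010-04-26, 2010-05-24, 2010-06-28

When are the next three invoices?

2010-07-26, 2010-08-23, 2010-09-27

These are Mondays at 28- or 35-day spacing (28, 35, 28, 35).
The pattern: 4th Monday of the month.
July 2010 — 4th Monday is 2010-07-26.
4th Monday of August 2010: 2010-08-23.
4th Monday of September 2010: 2010-09-27.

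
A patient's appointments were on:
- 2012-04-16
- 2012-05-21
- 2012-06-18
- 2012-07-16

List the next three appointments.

2012-08-20, 2012-09-17, 2012-10-15

These are Mondays at 28- or 35-day spacing (35, 28, 28).
The pattern: 3rd Monday of the month.
August 2012 — 3rd Monday is 2012-08-20.
September 2012 — 3rd Monday is 2012-09-17.
3rd Monday of October 2012: 2012-10-15.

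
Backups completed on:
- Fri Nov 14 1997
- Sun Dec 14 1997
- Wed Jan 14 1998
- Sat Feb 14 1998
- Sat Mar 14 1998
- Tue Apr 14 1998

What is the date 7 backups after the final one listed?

Sat Nov 14 1998

Gaps: 30, 31, 31, 28, 31 days — not constant. Every event is on the 14th of the month.
Pattern: the 14th of each month.
Next: May 1998 → Thu May 14 1998.
Next: June 1998 → Sun Jun 14 1998.
July 1998: Tue Jul 14 1998.
Next: August 1998 → Fri Aug 14 1998.
September 1998: Mon Sep 14 1998.
October 1998: Wed Oct 14 1998.
November 1998: Sat Nov 14 1998.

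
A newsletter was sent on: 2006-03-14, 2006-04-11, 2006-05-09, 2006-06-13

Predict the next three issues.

All dates are Tuesdays, 28, 28, 35 days apart.
Specifically, the 2nd Tuesday of each month.
2nd Tuesday of July 2006: 2006-07-11.
2nd Tuesday of August 2006: 2006-08-08.
September 2006 — 2nd Tuesday is 2006-09-12.

2006-07-11, 2006-08-08, 2006-09-12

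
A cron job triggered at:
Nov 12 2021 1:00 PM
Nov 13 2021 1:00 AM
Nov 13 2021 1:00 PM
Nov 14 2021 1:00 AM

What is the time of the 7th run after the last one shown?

Nov 17 2021 1:00 PM

Spacing: 12, 12, 12 h — constant 12 h.
Nov 14 2021 1:00 AM + 12 h = Nov 14 2021 1:00 PM.
Nov 14 2021 1:00 PM + 12 h = Nov 15 2021 1:00 AM.
Nov 15 2021 1:00 AM + 12 h = Nov 15 2021 1:00 PM.
Nov 15 2021 1:00 PM + 12 h = Nov 16 2021 1:00 AM.
Nov 16 2021 1:00 AM + 12 h = Nov 16 2021 1:00 PM.
Nov 16 2021 1:00 PM + 12 h = Nov 17 2021 1:00 AM.
Nov 17 2021 1:00 AM + 12 h = Nov 17 2021 1:00 PM.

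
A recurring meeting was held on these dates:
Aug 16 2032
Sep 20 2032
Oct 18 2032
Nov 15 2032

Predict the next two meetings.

All dates are Mondays, 35, 28, 28 days apart.
Specifically, the 3rd Monday of each month.
3rd Monday of December 2032: Dec 20 2032.
January 2033 — 3rd Monday is Jan 17 2033.

Dec 20 2032, Jan 17 2033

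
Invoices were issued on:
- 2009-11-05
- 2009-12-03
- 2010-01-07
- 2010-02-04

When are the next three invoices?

These are Thursdays at 28- or 35-day spacing (28, 35, 28).
The pattern: 1st Thursday of the month.
1st Thursday of March 2010: 2010-03-04.
1st Thursday of April 2010: 2010-04-01.
1st Thursday of May 2010: 2010-05-06.

2010-03-04, 2010-04-01, 2010-05-06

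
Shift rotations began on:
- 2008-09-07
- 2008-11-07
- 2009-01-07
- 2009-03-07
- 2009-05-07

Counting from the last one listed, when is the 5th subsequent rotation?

Each date is the 7th; the gaps (61, 61, 59, 61) track the month lengths.
The rule is the 7th of every 2 months.
July 2009: 2009-07-07.
September 2009: 2009-09-07.
Next: November 2009 → 2009-11-07.
January 2010: 2010-01-07.
Next: March 2010 → 2010-03-07.

2010-03-07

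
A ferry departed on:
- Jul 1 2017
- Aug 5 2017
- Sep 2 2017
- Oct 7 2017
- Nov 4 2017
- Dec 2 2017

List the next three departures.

These are Saturdays at 28- or 35-day spacing (35, 28, 35, 28, 28).
The pattern: 1st Saturday of the month.
January 2018 — 1st Saturday is Jan 6 2018.
1st Saturday of February 2018: Feb 3 2018.
1st Saturday of March 2018: Mar 3 2018.

Jan 6 2018, Feb 3 2018, Mar 3 2018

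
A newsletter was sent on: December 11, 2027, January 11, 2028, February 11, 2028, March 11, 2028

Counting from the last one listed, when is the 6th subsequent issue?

September 11, 2028

The day-of-month is always 11 (31, 31, 29 days between events).
So this recurs on the 11th of each month.
April 2028: April 11, 2028.
Next: May 2028 → May 11, 2028.
June 2028: June 11, 2028.
Next: July 2028 → July 11, 2028.
Next: August 2028 → August 11, 2028.
September 2028: September 11, 2028.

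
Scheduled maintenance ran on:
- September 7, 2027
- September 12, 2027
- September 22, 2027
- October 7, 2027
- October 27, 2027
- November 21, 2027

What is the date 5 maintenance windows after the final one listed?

June 8, 2028

Gaps: 5, 10, 15, 20, 25 days — each gap is 5 larger than the previous one.
Next gap: 30 days. November 21, 2027 + 30 days = December 21, 2027.
Next gap: 35 days. December 21, 2027 + 35 days = January 25, 2028.
Next gap: 40 days. January 25, 2028 + 40 days = March 5, 2028.
Next gap: 45 days. March 5, 2028 + 45 days = April 19, 2028.
Next gap: 50 days. April 19, 2028 + 50 days = June 8, 2028.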